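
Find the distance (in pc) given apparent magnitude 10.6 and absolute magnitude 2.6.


d = 10^((m - M + 5)/5) = 10^((10.6 - 2.6 + 5)/5) = 398.1072

398.1072 pc


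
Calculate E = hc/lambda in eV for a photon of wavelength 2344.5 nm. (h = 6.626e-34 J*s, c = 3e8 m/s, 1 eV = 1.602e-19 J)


E = hc/lambda = 6.626e-34 * 3e8 / 2.345e-06 = 8.479e-20 J = 0.5292 eV

0.5292 eV


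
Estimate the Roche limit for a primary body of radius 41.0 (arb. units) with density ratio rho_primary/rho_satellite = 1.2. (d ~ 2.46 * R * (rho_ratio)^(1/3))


d_Roche = 2.46 * 41.0 * 1.2^(1/3) = 107.1797

107.1797


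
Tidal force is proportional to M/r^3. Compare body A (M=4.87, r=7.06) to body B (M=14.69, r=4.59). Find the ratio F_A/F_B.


Ratio = (M1/r1^3) / (M2/r2^3) = (4.87/7.06^3) / (14.69/4.59^3) = 0.0911

0.0911


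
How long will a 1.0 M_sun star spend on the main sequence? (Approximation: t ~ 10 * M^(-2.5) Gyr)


t = 10 * M^(-2.5) = 10 * 1.0^(-2.5) = 10.0

10.0 Gyr


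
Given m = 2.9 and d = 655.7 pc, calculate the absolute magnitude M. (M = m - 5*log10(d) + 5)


M = m - 5*log10(d) + 5 = 2.9 - 5*log10(655.7) + 5 = -6.1835

-6.1835


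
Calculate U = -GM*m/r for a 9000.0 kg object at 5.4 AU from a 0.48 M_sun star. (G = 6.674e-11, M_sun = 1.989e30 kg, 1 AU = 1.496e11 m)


M = 0.48 * 1.989e30 kg = 9.5472e+29 kg; r = 5.4 AU * 1.496e11 m/AU = 8.0784e+11 m. U = -GM*m/r = -(6.674e-11 * 9.5472e+29 * 9000.0) / 8.0784e+11 = -7.099e+11

-7.099e+11 J


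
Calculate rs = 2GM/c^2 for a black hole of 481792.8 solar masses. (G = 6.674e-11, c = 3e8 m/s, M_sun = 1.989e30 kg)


M = 481792.8 * 1.989e30 kg = 9.582858792e+35 kg. rs = 2GM/c^2 = 2 * 6.674e-11 * 9.582858792e+35 / (3e8)^2 = 1.421e+09

1.421e+09 m


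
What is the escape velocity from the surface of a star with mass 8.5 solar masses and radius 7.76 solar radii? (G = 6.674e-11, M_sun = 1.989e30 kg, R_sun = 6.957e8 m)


M = 8.5 * 1.989e30 kg = 1.69065e+31 kg; R = 7.76 * 6.957e8 m = 5.398632e+09 m. v_esc = sqrt(2GM/R) = sqrt(2 * 6.674e-11 * 1.69065e+31 / 5.398632e+09) = 646536.5644

646536.5644 m/s


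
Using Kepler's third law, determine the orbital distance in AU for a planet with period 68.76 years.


a = P^(2/3) = 68.76^(2/3) = 16.7838

16.7838 AU


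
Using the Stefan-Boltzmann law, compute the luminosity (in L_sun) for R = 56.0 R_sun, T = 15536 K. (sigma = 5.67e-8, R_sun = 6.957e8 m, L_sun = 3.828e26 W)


R = 56.0 * 6.957e8 m = 3.89592e+10 m. L = 4*pi*R^2*sigma*T^4 = 4*pi*(3.89592e+10)^2 * 5.67e-8 * 15536^4 = 6.300424823e+31 W. L/L_sun = 6.300424823e+31 / 3.828e26 = 164587.9003

164587.9003 L_sun


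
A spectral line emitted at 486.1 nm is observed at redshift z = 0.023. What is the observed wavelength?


lam_obs = lam_emit * (1 + z) = 486.1 * (1 + 0.023) = 497.2803

497.2803 nm


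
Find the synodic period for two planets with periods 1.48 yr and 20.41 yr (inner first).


1/P_syn = |1/P1 - 1/P2| = |1/1.48 - 1/20.41| => P_syn = 1.5957

1.5957 years


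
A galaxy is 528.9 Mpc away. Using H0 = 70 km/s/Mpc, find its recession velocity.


v = H0 * d = 70 * 528.9 = 37023.0

37023.0 km/s


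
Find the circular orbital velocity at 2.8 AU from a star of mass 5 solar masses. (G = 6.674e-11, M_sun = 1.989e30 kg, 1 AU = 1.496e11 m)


v = sqrt(GM/r) = sqrt(6.674e-11 * 9.945e+30 / 4.189e+11) = 39806.1965

39806.1965 m/s


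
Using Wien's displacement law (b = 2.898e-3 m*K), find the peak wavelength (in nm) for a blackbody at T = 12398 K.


lam_max = b / T = 2.898e-3 / 12398 = 2.337e-07 m = 233.7474 nm

233.7474 nm


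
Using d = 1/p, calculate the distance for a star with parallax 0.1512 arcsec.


d = 1/p = 1/0.1512 = 6.6138

6.6138 pc


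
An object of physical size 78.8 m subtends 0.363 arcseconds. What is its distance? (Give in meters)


D = size / theta_rad, theta_rad = 0.363 * pi/(180*3600) = 1.760e-06, D = 4.478e+07

4.478e+07 m


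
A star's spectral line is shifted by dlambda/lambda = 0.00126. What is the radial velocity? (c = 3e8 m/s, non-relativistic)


v = (dlambda/lambda) * c = 0.00126 * 3e8 = 378000.0

378000.0 m/s


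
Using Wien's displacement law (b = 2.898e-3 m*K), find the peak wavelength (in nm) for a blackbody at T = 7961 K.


lam_max = b / T = 2.898e-3 / 7961 = 3.640e-07 m = 364.0246 nm

364.0246 nm


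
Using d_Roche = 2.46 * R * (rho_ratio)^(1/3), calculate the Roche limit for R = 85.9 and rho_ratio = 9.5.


d_Roche = 2.46 * 85.9 * 9.5^(1/3) = 447.5444

447.5444


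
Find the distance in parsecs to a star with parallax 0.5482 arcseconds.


d = 1/p = 1/0.5482 = 1.8242

1.8242 pc


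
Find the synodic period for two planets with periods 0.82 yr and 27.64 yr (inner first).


1/P_syn = |1/P1 - 1/P2| = |1/0.82 - 1/27.64| => P_syn = 0.8451

0.8451 years


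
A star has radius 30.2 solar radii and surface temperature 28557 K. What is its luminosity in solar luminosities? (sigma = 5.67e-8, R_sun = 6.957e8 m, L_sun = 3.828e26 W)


R = 30.2 * 6.957e8 m = 2.101014e+10 m. L = 4*pi*R^2*sigma*T^4 = 4*pi*(2.101014e+10)^2 * 5.67e-8 * 28557^4 = 2.091708406e+32 W. L/L_sun = 2.091708406e+32 / 3.828e26 = 546423.3035

546423.3035 L_sun


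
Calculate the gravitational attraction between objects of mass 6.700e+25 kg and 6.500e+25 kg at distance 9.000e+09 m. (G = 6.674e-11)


F = G*m1*m2/r^2 = 6.674e-11 * 6.700e+25 * 6.500e+25 / (9.000e+09)^2 = 6.674e-11 * 4.355e+51 / 8.100e+19 = 3.588e+21

3.588e+21 N


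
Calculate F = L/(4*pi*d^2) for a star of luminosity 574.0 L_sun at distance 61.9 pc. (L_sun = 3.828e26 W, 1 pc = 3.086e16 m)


F = L / (4*pi*d^2) = 2.197e+29 / (4*pi*(1.910e+18)^2) = 4.792e-09

4.792e-09 W/m^2


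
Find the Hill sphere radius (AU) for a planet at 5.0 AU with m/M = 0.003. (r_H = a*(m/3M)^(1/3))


r_H = a * (m/3M)^(1/3) = 5.0 * (0.003/3)^(1/3) = 0.5

0.5 AU


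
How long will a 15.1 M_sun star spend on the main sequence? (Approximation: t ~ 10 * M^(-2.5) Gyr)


t = 10 * M^(-2.5) = 10 * 15.1^(-2.5) = 0.0113

0.0113 Gyr


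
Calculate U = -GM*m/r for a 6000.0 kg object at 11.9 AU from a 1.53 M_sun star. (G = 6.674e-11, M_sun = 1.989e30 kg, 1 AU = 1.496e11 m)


M = 1.53 * 1.989e30 kg = 3.04317e+30 kg; r = 11.9 AU * 1.496e11 m/AU = 1.78024e+12 m. U = -GM*m/r = -(6.674e-11 * 3.04317e+30 * 6000.0) / 1.78024e+12 = -6.845e+11

-6.845e+11 J


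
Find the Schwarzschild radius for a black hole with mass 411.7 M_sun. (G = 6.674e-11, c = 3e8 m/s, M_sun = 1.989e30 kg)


M = 411.7 * 1.989e30 kg = 8.188713e+32 kg. rs = 2GM/c^2 = 2 * 6.674e-11 * 8.188713e+32 / (3e8)^2 = 1.214e+06

1.214e+06 m


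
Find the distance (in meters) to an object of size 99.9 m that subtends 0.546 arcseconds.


D = size / theta_rad, theta_rad = 0.546 * pi/(180*3600) = 2.647e-06, D = 3.774e+07

3.774e+07 m


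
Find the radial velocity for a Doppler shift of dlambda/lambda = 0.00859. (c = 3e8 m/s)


v = (dlambda/lambda) * c = 0.00859 * 3e8 = 2.577e+06

2.577e+06 m/s


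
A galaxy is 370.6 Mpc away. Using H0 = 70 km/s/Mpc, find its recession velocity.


v = H0 * d = 70 * 370.6 = 25942.0

25942.0 km/s


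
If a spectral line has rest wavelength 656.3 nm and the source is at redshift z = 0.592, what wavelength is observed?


lam_obs = lam_emit * (1 + z) = 656.3 * (1 + 0.592) = 1044.8296

1044.8296 nm


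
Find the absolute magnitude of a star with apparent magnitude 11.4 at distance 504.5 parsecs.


M = m - 5*log10(d) + 5 = 11.4 - 5*log10(504.5) + 5 = 2.8857

2.8857


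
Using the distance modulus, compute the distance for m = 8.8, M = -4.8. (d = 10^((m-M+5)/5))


d = 10^((m - M + 5)/5) = 10^((8.8 - -4.8 + 5)/5) = 5248.0746

5248.0746 pc


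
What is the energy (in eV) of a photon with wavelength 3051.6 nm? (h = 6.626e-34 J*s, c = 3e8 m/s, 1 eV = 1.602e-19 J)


E = hc/lambda = 6.626e-34 * 3e8 / 3.052e-06 = 6.514e-20 J = 0.4066 eV

0.4066 eV


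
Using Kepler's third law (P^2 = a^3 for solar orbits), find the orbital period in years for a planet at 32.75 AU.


P = a^(3/2) = 32.75^1.5 = 187.4204

187.4204 years


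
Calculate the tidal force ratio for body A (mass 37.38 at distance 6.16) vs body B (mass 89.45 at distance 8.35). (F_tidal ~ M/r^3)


Ratio = (M1/r1^3) / (M2/r2^3) = (37.38/6.16^3) / (89.45/8.35^3) = 1.0408

1.0408


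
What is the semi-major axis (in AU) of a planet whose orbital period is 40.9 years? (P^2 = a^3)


a = P^(2/3) = 40.9^(2/3) = 11.8709

11.8709 AU


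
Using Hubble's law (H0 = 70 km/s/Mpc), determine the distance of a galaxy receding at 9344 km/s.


d = v / H0 = 9344 / 70 = 133.4857

133.4857 Mpc


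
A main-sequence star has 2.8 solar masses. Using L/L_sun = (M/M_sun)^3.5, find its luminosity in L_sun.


L/L_sun = (M/M_sun)^3.5 = 2.8^3.5 = 36.7327

36.7327 L_sun


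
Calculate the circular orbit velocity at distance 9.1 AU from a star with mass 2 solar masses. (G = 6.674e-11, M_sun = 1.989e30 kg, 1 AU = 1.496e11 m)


v = sqrt(GM/r) = sqrt(6.674e-11 * 3.978e+30 / 1.361e+12) = 13964.9375

13964.9375 m/s


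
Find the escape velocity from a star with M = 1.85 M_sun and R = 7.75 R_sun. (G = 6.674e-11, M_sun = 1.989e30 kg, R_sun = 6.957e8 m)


M = 1.85 * 1.989e30 kg = 3.67965e+30 kg; R = 7.75 * 6.957e8 m = 5.391675e+09 m. v_esc = sqrt(2GM/R) = sqrt(2 * 6.674e-11 * 3.67965e+30 / 5.391675e+09) = 301821.0335

301821.0335 m/s


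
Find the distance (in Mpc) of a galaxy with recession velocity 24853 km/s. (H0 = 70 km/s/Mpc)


d = v / H0 = 24853 / 70 = 355.0429

355.0429 Mpc


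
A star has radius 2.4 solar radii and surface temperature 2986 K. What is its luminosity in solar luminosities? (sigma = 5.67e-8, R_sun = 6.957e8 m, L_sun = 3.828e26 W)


R = 2.4 * 6.957e8 m = 1.66968e+09 m. L = 4*pi*R^2*sigma*T^4 = 4*pi*(1.66968e+09)^2 * 5.67e-8 * 2986^4 = 1.579132699e+26 W. L/L_sun = 1.579132699e+26 / 3.828e26 = 0.4125

0.4125 L_sun


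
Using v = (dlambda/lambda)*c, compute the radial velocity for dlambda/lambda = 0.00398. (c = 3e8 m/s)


v = (dlambda/lambda) * c = 0.00398 * 3e8 = 1.194e+06

1.194e+06 m/s


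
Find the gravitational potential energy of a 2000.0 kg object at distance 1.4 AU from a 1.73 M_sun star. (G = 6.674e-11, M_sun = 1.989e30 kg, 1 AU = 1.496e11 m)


M = 1.73 * 1.989e30 kg = 3.44097e+30 kg; r = 1.4 AU * 1.496e11 m/AU = 2.0944e+11 m. U = -GM*m/r = -(6.674e-11 * 3.44097e+30 * 2000.0) / 2.0944e+11 = -2.193e+12

-2.193e+12 J


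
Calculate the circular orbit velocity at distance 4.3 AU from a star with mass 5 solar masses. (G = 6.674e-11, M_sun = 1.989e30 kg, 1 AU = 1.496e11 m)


v = sqrt(GM/r) = sqrt(6.674e-11 * 9.945e+30 / 6.433e+11) = 32121.4743

32121.4743 m/s


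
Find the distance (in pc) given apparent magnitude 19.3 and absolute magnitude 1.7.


d = 10^((m - M + 5)/5) = 10^((19.3 - 1.7 + 5)/5) = 33113.1121

33113.1121 pc


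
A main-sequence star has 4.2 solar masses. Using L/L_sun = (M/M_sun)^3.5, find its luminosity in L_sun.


L/L_sun = (M/M_sun)^3.5 = 4.2^3.5 = 151.8352

151.8352 L_sun


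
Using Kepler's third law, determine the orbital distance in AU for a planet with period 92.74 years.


a = P^(2/3) = 92.74^(2/3) = 20.4886

20.4886 AU


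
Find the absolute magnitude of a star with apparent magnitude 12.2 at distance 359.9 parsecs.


M = m - 5*log10(d) + 5 = 12.2 - 5*log10(359.9) + 5 = 4.4191

4.4191


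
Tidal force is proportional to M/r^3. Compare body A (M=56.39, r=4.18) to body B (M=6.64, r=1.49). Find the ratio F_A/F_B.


Ratio = (M1/r1^3) / (M2/r2^3) = (56.39/4.18^3) / (6.64/1.49^3) = 0.3846

0.3846


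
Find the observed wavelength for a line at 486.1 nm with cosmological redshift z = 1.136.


lam_obs = lam_emit * (1 + z) = 486.1 * (1 + 1.136) = 1038.3096

1038.3096 nm


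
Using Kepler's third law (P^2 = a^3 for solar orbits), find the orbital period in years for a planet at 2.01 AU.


P = a^(3/2) = 2.01^1.5 = 2.8497

2.8497 years


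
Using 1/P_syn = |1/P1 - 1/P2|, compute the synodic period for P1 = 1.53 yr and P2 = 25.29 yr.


1/P_syn = |1/P1 - 1/P2| = |1/1.53 - 1/25.29| => P_syn = 1.6285

1.6285 years


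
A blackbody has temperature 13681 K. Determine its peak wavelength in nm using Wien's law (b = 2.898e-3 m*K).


lam_max = b / T = 2.898e-3 / 13681 = 2.118e-07 m = 211.8266 nm

211.8266 nm


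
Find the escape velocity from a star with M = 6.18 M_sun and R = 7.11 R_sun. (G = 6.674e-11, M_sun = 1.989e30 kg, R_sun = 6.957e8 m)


M = 6.18 * 1.989e30 kg = 1.229202e+31 kg; R = 7.11 * 6.957e8 m = 4.946427e+09 m. v_esc = sqrt(2GM/R) = sqrt(2 * 6.674e-11 * 1.229202e+31 / 4.946427e+09) = 575935.6025

575935.6025 m/s


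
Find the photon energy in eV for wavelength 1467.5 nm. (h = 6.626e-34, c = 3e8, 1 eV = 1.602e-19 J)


E = hc/lambda = 6.626e-34 * 3e8 / 1.468e-06 = 1.355e-19 J = 0.8455 eV

0.8455 eV


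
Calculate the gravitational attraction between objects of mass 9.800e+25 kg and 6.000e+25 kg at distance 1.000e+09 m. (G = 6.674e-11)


F = G*m1*m2/r^2 = 6.674e-11 * 9.800e+25 * 6.000e+25 / (1.000e+09)^2 = 6.674e-11 * 5.880e+51 / 1.000e+18 = 3.924e+23

3.924e+23 N


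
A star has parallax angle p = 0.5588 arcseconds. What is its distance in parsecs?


d = 1/p = 1/0.5588 = 1.7895

1.7895 pc


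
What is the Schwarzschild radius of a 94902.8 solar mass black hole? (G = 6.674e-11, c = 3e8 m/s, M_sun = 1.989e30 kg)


M = 94902.8 * 1.989e30 kg = 1.887616692e+35 kg. rs = 2GM/c^2 = 2 * 6.674e-11 * 1.887616692e+35 / (3e8)^2 = 2.800e+08

2.800e+08 m


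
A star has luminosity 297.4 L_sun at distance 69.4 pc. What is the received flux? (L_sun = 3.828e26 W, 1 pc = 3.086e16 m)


F = L / (4*pi*d^2) = 1.138e+29 / (4*pi*(2.142e+18)^2) = 1.975e-09

1.975e-09 W/m^2


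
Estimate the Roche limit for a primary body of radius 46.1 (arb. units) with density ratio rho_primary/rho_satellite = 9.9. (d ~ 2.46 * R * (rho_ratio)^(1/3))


d_Roche = 2.46 * 46.1 * 9.9^(1/3) = 243.5087

243.5087


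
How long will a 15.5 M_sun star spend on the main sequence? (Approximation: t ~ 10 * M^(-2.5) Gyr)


t = 10 * M^(-2.5) = 10 * 15.5^(-2.5) = 0.0106

0.0106 Gyr


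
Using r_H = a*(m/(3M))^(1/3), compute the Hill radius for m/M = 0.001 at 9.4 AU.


r_H = a * (m/3M)^(1/3) = 9.4 * (0.001/3)^(1/3) = 0.6518

0.6518 AU


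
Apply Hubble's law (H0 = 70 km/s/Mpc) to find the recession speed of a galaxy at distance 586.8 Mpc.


v = H0 * d = 70 * 586.8 = 41076.0

41076.0 km/s


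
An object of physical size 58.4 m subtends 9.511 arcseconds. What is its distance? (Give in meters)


D = size / theta_rad, theta_rad = 9.511 * pi/(180*3600) = 4.611e-05, D = 1.267e+06

1.267e+06 m


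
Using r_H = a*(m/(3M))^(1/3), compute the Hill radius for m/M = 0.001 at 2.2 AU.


r_H = a * (m/3M)^(1/3) = 2.2 * (0.001/3)^(1/3) = 0.1525

0.1525 AU


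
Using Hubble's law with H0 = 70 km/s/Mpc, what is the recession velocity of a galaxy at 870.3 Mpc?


v = H0 * d = 70 * 870.3 = 60921.0

60921.0 km/s


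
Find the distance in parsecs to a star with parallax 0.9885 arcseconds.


d = 1/p = 1/0.9885 = 1.0116

1.0116 pc


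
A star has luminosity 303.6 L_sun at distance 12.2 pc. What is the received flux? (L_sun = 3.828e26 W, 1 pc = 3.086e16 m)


F = L / (4*pi*d^2) = 1.162e+29 / (4*pi*(3.765e+17)^2) = 6.525e-08

6.525e-08 W/m^2


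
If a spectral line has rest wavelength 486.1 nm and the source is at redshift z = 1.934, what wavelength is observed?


lam_obs = lam_emit * (1 + z) = 486.1 * (1 + 1.934) = 1426.2174

1426.2174 nm


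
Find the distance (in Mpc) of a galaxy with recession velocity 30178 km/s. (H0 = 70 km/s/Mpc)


d = v / H0 = 30178 / 70 = 431.1143

431.1143 Mpc


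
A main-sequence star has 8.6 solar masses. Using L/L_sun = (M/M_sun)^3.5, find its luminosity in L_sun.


L/L_sun = (M/M_sun)^3.5 = 8.6^3.5 = 1865.2823

1865.2823 L_sun


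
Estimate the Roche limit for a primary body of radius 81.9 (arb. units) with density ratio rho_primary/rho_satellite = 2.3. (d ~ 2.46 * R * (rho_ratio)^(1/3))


d_Roche = 2.46 * 81.9 * 2.3^(1/3) = 265.9469

265.9469


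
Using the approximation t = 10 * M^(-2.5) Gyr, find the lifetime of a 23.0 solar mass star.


t = 10 * M^(-2.5) = 10 * 23.0^(-2.5) = 0.0039

0.0039 Gyr


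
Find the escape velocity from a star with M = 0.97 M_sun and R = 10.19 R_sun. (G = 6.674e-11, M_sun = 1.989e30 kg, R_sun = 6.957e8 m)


M = 0.97 * 1.989e30 kg = 1.92933e+30 kg; R = 10.19 * 6.957e8 m = 7.089183e+09 m. v_esc = sqrt(2GM/R) = sqrt(2 * 6.674e-11 * 1.92933e+30 / 7.089183e+09) = 190595.7727

190595.7727 m/s


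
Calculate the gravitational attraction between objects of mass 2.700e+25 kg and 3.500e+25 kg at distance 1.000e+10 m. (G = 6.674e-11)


F = G*m1*m2/r^2 = 6.674e-11 * 2.700e+25 * 3.500e+25 / (1.000e+10)^2 = 6.674e-11 * 9.450e+50 / 1.000e+20 = 6.307e+20

6.307e+20 N


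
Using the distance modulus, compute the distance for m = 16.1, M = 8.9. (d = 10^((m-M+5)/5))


d = 10^((m - M + 5)/5) = 10^((16.1 - 8.9 + 5)/5) = 275.4229

275.4229 pc


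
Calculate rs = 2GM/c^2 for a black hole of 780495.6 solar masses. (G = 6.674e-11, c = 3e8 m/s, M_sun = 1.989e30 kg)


M = 780495.6 * 1.989e30 kg = 1.552405748e+36 kg. rs = 2GM/c^2 = 2 * 6.674e-11 * 1.552405748e+36 / (3e8)^2 = 2.302e+09

2.302e+09 m


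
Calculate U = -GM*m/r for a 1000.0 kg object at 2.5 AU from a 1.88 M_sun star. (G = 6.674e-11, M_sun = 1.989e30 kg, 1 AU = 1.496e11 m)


M = 1.88 * 1.989e30 kg = 3.73932e+30 kg; r = 2.5 AU * 1.496e11 m/AU = 3.74e+11 m. U = -GM*m/r = -(6.674e-11 * 3.73932e+30 * 1000.0) / 3.74e+11 = -6.673e+11

-6.673e+11 J


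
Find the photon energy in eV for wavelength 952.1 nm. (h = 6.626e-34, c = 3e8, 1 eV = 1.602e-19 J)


E = hc/lambda = 6.626e-34 * 3e8 / 9.521e-07 = 2.088e-19 J = 1.3032 eV

1.3032 eV


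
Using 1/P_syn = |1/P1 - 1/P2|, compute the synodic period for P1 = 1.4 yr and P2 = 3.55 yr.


1/P_syn = |1/P1 - 1/P2| = |1/1.4 - 1/3.55| => P_syn = 2.3116

2.3116 years


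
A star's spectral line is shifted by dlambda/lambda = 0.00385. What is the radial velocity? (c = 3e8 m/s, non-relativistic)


v = (dlambda/lambda) * c = 0.00385 * 3e8 = 1.155e+06

1.155e+06 m/s


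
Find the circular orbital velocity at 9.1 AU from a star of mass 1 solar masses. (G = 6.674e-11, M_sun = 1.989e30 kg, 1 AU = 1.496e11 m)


v = sqrt(GM/r) = sqrt(6.674e-11 * 1.989e+30 / 1.361e+12) = 9874.702

9874.702 m/s


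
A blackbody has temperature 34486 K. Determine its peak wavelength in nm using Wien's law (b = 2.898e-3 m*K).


lam_max = b / T = 2.898e-3 / 34486 = 8.403e-08 m = 84.0341 nm

84.0341 nm


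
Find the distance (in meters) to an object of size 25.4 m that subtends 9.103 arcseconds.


D = size / theta_rad, theta_rad = 9.103 * pi/(180*3600) = 4.413e-05, D = 575538.4026

575538.4026 m


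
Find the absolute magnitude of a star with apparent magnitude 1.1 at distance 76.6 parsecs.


M = m - 5*log10(d) + 5 = 1.1 - 5*log10(76.6) + 5 = -3.3211

-3.3211


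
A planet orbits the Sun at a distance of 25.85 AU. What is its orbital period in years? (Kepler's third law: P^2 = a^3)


P = a^(3/2) = 25.85^1.5 = 131.4289

131.4289 years


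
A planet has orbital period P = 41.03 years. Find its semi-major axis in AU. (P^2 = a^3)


a = P^(2/3) = 41.03^(2/3) = 11.896

11.896 AU


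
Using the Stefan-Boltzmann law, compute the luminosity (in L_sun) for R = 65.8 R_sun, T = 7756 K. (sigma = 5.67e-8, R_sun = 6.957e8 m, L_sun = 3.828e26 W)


R = 65.8 * 6.957e8 m = 4.577706e+10 m. L = 4*pi*R^2*sigma*T^4 = 4*pi*(4.577706e+10)^2 * 5.67e-8 * 7756^4 = 5.403061594e+30 W. L/L_sun = 5.403061594e+30 / 3.828e26 = 14114.581

14114.581 L_sun


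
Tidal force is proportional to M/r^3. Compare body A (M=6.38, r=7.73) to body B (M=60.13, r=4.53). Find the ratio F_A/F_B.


Ratio = (M1/r1^3) / (M2/r2^3) = (6.38/7.73^3) / (60.13/4.53^3) = 0.0214

0.0214


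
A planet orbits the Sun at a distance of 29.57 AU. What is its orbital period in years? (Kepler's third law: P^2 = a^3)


P = a^(3/2) = 29.57^1.5 = 160.7966

160.7966 years


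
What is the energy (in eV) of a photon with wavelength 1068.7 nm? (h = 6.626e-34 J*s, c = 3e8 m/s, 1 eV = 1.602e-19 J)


E = hc/lambda = 6.626e-34 * 3e8 / 1.069e-06 = 1.860e-19 J = 1.1611 eV

1.1611 eV


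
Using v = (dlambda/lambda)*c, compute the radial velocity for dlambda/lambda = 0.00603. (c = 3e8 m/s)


v = (dlambda/lambda) * c = 0.00603 * 3e8 = 1.809e+06

1.809e+06 m/s


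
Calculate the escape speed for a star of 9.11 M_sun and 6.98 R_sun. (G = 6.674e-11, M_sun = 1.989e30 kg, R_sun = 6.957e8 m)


M = 9.11 * 1.989e30 kg = 1.811979e+31 kg; R = 6.98 * 6.957e8 m = 4.855986e+09 m. v_esc = sqrt(2GM/R) = sqrt(2 * 6.674e-11 * 1.811979e+31 / 4.855986e+09) = 705742.0036

705742.0036 m/s


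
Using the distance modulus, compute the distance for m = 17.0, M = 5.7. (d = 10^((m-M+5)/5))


d = 10^((m - M + 5)/5) = 10^((17.0 - 5.7 + 5)/5) = 1819.7009

1819.7009 pc


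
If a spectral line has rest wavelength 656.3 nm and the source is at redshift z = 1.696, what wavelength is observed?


lam_obs = lam_emit * (1 + z) = 656.3 * (1 + 1.696) = 1769.3848

1769.3848 nm


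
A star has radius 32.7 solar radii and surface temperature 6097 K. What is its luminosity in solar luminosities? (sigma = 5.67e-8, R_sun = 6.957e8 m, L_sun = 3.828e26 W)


R = 32.7 * 6.957e8 m = 2.274939e+10 m. L = 4*pi*R^2*sigma*T^4 = 4*pi*(2.274939e+10)^2 * 5.67e-8 * 6097^4 = 5.09562213e+29 W. L/L_sun = 5.09562213e+29 / 3.828e26 = 1331.1448

1331.1448 L_sun


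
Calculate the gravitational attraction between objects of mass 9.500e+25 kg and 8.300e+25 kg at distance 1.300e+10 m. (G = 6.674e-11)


F = G*m1*m2/r^2 = 6.674e-11 * 9.500e+25 * 8.300e+25 / (1.300e+10)^2 = 6.674e-11 * 7.885e+51 / 1.690e+20 = 3.114e+21

3.114e+21 N


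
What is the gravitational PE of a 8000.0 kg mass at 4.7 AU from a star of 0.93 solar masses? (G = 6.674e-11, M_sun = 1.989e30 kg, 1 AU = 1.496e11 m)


M = 0.93 * 1.989e30 kg = 1.84977e+30 kg; r = 4.7 AU * 1.496e11 m/AU = 7.0312e+11 m. U = -GM*m/r = -(6.674e-11 * 1.84977e+30 * 8000.0) / 7.0312e+11 = -1.405e+12

-1.405e+12 J


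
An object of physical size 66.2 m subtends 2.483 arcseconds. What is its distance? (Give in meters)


D = size / theta_rad, theta_rad = 2.483 * pi/(180*3600) = 1.204e-05, D = 5.499e+06

5.499e+06 m


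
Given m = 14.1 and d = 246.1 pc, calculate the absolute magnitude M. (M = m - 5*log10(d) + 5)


M = m - 5*log10(d) + 5 = 14.1 - 5*log10(246.1) + 5 = 7.1444

7.1444


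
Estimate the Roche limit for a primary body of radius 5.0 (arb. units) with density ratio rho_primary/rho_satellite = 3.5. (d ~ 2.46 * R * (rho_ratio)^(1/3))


d_Roche = 2.46 * 5.0 * 3.5^(1/3) = 18.675

18.675


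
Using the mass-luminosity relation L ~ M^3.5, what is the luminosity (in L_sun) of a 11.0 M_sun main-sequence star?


L/L_sun = (M/M_sun)^3.5 = 11.0^3.5 = 4414.4276

4414.4276 L_sun


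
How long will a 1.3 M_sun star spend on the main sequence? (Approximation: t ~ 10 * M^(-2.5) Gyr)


t = 10 * M^(-2.5) = 10 * 1.3^(-2.5) = 5.1897

5.1897 Gyr


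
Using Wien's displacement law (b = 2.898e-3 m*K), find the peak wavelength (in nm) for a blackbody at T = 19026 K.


lam_max = b / T = 2.898e-3 / 19026 = 1.523e-07 m = 152.3179 nm

152.3179 nm


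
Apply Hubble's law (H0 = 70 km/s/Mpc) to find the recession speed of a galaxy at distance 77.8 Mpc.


v = H0 * d = 70 * 77.8 = 5446.0

5446.0 km/s


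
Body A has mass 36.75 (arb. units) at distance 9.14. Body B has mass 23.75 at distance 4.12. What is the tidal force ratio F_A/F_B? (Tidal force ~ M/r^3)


Ratio = (M1/r1^3) / (M2/r2^3) = (36.75/9.14^3) / (23.75/4.12^3) = 0.1417

0.1417


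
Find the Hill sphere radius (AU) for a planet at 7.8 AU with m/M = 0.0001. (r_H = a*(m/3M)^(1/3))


r_H = a * (m/3M)^(1/3) = 7.8 * (0.0001/3)^(1/3) = 0.251

0.251 AU


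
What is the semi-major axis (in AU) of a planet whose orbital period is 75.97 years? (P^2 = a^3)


a = P^(2/3) = 75.97^(2/3) = 17.9375

17.9375 AU


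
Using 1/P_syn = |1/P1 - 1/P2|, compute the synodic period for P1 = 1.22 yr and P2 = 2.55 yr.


1/P_syn = |1/P1 - 1/P2| = |1/1.22 - 1/2.55| => P_syn = 2.3391

2.3391 years


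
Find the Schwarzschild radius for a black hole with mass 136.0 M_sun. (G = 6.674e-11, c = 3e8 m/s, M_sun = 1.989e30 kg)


M = 136.0 * 1.989e30 kg = 2.70504e+32 kg. rs = 2GM/c^2 = 2 * 6.674e-11 * 2.70504e+32 / (3e8)^2 = 401187.488

401187.488 m


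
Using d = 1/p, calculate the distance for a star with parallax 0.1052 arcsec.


d = 1/p = 1/0.1052 = 9.5057

9.5057 pc


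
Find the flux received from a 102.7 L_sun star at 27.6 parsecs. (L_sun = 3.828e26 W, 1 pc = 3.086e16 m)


F = L / (4*pi*d^2) = 3.931e+28 / (4*pi*(8.517e+17)^2) = 4.312e-09

4.312e-09 W/m^2


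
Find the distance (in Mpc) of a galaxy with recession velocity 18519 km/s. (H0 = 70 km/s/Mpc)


d = v / H0 = 18519 / 70 = 264.5571

264.5571 Mpc


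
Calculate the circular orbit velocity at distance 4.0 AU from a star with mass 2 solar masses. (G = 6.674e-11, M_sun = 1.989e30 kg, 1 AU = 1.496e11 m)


v = sqrt(GM/r) = sqrt(6.674e-11 * 3.978e+30 / 5.984e+11) = 21063.4593

21063.4593 m/s


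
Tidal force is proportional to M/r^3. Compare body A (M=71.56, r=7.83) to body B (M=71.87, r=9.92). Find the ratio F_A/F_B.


Ratio = (M1/r1^3) / (M2/r2^3) = (71.56/7.83^3) / (71.87/9.92^3) = 2.0248

2.0248


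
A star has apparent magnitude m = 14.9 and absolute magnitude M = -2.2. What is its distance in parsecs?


d = 10^((m - M + 5)/5) = 10^((14.9 - -2.2 + 5)/5) = 26302.6799

26302.6799 pc


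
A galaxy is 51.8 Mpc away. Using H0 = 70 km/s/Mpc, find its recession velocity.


v = H0 * d = 70 * 51.8 = 3626.0

3626.0 km/s


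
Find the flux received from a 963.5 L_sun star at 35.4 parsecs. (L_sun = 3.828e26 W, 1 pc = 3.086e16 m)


F = L / (4*pi*d^2) = 3.688e+29 / (4*pi*(1.092e+18)^2) = 2.459e-08

2.459e-08 W/m^2


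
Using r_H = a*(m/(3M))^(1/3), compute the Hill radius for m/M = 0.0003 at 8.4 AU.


r_H = a * (m/3M)^(1/3) = 8.4 * (0.0003/3)^(1/3) = 0.3899

0.3899 AU


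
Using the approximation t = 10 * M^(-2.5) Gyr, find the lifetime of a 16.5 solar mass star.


t = 10 * M^(-2.5) = 10 * 16.5^(-2.5) = 0.009

0.009 Gyr


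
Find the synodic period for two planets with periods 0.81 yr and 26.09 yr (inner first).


1/P_syn = |1/P1 - 1/P2| = |1/0.81 - 1/26.09| => P_syn = 0.836

0.836 years


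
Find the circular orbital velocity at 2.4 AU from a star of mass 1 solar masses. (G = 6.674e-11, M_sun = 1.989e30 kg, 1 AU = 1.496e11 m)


v = sqrt(GM/r) = sqrt(6.674e-11 * 1.989e+30 / 3.590e+11) = 19228.2197

19228.2197 m/s


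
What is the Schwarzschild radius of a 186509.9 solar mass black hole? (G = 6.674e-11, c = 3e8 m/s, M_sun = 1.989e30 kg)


M = 186509.9 * 1.989e30 kg = 3.709681911e+35 kg. rs = 2GM/c^2 = 2 * 6.674e-11 * 3.709681911e+35 / (3e8)^2 = 5.502e+08

5.502e+08 m


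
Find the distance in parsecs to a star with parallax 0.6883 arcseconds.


d = 1/p = 1/0.6883 = 1.4529

1.4529 pc


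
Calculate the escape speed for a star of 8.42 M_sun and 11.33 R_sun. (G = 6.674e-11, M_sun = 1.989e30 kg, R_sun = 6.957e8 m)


M = 8.42 * 1.989e30 kg = 1.674738e+31 kg; R = 11.33 * 6.957e8 m = 7.882281e+09 m. v_esc = sqrt(2GM/R) = sqrt(2 * 6.674e-11 * 1.674738e+31 / 7.882281e+09) = 532544.1026

532544.1026 m/s


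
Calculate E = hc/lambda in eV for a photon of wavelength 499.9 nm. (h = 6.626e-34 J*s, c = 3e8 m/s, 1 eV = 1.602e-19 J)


E = hc/lambda = 6.626e-34 * 3e8 / 4.999e-07 = 3.976e-19 J = 2.4821 eV

2.4821 eV


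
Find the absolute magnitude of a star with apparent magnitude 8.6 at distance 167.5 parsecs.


M = m - 5*log10(d) + 5 = 8.6 - 5*log10(167.5) + 5 = 2.4799

2.4799


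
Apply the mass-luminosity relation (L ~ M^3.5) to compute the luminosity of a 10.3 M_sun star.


L/L_sun = (M/M_sun)^3.5 = 10.3^3.5 = 3506.9558

3506.9558 L_sun


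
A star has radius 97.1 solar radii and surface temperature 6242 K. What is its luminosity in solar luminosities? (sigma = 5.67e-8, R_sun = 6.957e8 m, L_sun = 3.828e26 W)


R = 97.1 * 6.957e8 m = 6.755247e+10 m. L = 4*pi*R^2*sigma*T^4 = 4*pi*(6.755247e+10)^2 * 5.67e-8 * 6242^4 = 4.935946534e+30 W. L/L_sun = 4.935946534e+30 / 3.828e26 = 12894.3222

12894.3222 L_sun


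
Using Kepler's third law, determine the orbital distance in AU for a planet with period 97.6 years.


a = P^(2/3) = 97.6^(2/3) = 21.1982

21.1982 AU


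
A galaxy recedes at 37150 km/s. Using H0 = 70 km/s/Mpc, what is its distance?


d = v / H0 = 37150 / 70 = 530.7143

530.7143 Mpc


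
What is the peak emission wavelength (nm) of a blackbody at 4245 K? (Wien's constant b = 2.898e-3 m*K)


lam_max = b / T = 2.898e-3 / 4245 = 6.827e-07 m = 682.6855 nm

682.6855 nm


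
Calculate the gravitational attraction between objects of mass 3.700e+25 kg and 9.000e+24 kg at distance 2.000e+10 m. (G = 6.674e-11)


F = G*m1*m2/r^2 = 6.674e-11 * 3.700e+25 * 9.000e+24 / (2.000e+10)^2 = 6.674e-11 * 3.330e+50 / 4.000e+20 = 5.556e+19

5.556e+19 N


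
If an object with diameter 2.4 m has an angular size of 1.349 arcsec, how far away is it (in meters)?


D = size / theta_rad, theta_rad = 1.349 * pi/(180*3600) = 6.540e-06, D = 366964.8147

366964.8147 m


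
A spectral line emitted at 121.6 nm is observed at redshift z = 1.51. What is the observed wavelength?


lam_obs = lam_emit * (1 + z) = 121.6 * (1 + 1.51) = 305.216

305.216 nm


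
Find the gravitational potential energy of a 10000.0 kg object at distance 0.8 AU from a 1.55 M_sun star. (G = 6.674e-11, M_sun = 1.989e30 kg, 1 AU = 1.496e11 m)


M = 1.55 * 1.989e30 kg = 3.08295e+30 kg; r = 0.8 AU * 1.496e11 m/AU = 1.1968e+11 m. U = -GM*m/r = -(6.674e-11 * 3.08295e+30 * 10000.0) / 1.1968e+11 = -1.719e+13

-1.719e+13 J


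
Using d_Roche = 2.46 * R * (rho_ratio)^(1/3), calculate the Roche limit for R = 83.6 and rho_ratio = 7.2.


d_Roche = 2.46 * 83.6 * 7.2^(1/3) = 397.1174

397.1174


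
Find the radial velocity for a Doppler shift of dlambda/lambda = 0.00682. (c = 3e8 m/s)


v = (dlambda/lambda) * c = 0.00682 * 3e8 = 2.046e+06

2.046e+06 m/s


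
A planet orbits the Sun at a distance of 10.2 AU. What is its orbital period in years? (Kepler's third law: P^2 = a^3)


P = a^(3/2) = 10.2^1.5 = 32.5762

32.5762 years


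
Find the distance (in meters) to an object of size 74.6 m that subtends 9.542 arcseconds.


D = size / theta_rad, theta_rad = 9.542 * pi/(180*3600) = 4.626e-05, D = 1.613e+06

1.613e+06 m


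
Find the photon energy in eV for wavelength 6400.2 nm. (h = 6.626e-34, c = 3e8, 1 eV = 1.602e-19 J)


E = hc/lambda = 6.626e-34 * 3e8 / 6.400e-06 = 3.106e-20 J = 0.1939 eV

0.1939 eV


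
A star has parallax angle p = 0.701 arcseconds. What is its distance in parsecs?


d = 1/p = 1/0.701 = 1.4265

1.4265 pc


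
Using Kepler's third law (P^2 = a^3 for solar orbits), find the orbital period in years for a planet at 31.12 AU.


P = a^(3/2) = 31.12^1.5 = 173.6039

173.6039 years


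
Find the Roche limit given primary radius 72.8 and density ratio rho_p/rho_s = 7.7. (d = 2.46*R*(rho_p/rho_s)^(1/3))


d_Roche = 2.46 * 72.8 * 7.7^(1/3) = 353.6416

353.6416


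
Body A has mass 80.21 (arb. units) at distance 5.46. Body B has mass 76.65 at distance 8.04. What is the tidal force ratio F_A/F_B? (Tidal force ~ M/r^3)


Ratio = (M1/r1^3) / (M2/r2^3) = (80.21/5.46^3) / (76.65/8.04^3) = 3.3412

3.3412


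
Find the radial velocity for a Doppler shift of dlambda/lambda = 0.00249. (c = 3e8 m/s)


v = (dlambda/lambda) * c = 0.00249 * 3e8 = 747000.0

747000.0 m/s


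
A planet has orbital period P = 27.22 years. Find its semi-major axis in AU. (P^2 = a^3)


a = P^(2/3) = 27.22^(2/3) = 9.0488

9.0488 AU


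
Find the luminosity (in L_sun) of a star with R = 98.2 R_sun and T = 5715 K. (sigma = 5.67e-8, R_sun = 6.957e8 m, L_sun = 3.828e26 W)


R = 98.2 * 6.957e8 m = 6.831774e+10 m. L = 4*pi*R^2*sigma*T^4 = 4*pi*(6.831774e+10)^2 * 5.67e-8 * 5715^4 = 3.547519931e+30 W. L/L_sun = 3.547519931e+30 / 3.828e26 = 9267.2934

9267.2934 L_sun


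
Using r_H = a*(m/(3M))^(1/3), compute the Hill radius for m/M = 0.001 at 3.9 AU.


r_H = a * (m/3M)^(1/3) = 3.9 * (0.001/3)^(1/3) = 0.2704

0.2704 AU


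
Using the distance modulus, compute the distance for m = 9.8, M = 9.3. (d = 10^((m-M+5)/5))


d = 10^((m - M + 5)/5) = 10^((9.8 - 9.3 + 5)/5) = 12.5893

12.5893 pc


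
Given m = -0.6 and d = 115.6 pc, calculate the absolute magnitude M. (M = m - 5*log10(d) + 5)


M = m - 5*log10(d) + 5 = -0.6 - 5*log10(115.6) + 5 = -5.9148

-5.9148


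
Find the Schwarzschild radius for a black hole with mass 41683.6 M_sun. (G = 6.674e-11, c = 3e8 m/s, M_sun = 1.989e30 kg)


M = 41683.6 * 1.989e30 kg = 8.29086804e+34 kg. rs = 2GM/c^2 = 2 * 6.674e-11 * 8.29086804e+34 / (3e8)^2 = 1.230e+08

1.230e+08 m


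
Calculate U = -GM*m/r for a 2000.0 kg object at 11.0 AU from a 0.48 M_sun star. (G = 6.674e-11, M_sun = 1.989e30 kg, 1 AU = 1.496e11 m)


M = 0.48 * 1.989e30 kg = 9.5472e+29 kg; r = 11.0 AU * 1.496e11 m/AU = 1.6456e+12 m. U = -GM*m/r = -(6.674e-11 * 9.5472e+29 * 2000.0) / 1.6456e+12 = -7.744e+10

-7.744e+10 J


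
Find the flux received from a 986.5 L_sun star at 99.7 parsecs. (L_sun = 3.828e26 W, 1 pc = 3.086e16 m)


F = L / (4*pi*d^2) = 3.776e+29 / (4*pi*(3.077e+18)^2) = 3.175e-09

3.175e-09 W/m^2


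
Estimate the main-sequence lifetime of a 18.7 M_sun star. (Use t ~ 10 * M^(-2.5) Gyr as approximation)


t = 10 * M^(-2.5) = 10 * 18.7^(-2.5) = 0.0066

0.0066 Gyr


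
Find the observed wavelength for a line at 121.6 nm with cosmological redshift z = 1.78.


lam_obs = lam_emit * (1 + z) = 121.6 * (1 + 1.78) = 338.048

338.048 nm


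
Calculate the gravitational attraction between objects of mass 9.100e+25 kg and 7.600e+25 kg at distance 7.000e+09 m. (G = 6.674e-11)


F = G*m1*m2/r^2 = 6.674e-11 * 9.100e+25 * 7.600e+25 / (7.000e+09)^2 = 6.674e-11 * 6.916e+51 / 4.900e+19 = 9.420e+21

9.420e+21 N


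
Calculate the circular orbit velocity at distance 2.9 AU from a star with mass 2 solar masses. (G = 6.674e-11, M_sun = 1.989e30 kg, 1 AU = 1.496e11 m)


v = sqrt(GM/r) = sqrt(6.674e-11 * 3.978e+30 / 4.338e+11) = 24737.7784

24737.7784 m/s


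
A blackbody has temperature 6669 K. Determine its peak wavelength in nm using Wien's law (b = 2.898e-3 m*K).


lam_max = b / T = 2.898e-3 / 6669 = 4.345e-07 m = 434.5479 nm

434.5479 nm


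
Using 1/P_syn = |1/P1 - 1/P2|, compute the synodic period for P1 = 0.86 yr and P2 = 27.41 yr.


1/P_syn = |1/P1 - 1/P2| = |1/0.86 - 1/27.41| => P_syn = 0.8879

0.8879 years


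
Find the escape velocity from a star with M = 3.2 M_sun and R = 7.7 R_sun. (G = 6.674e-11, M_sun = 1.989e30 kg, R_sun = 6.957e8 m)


M = 3.2 * 1.989e30 kg = 6.3648e+30 kg; R = 7.7 * 6.957e8 m = 5.35689e+09 m. v_esc = sqrt(2GM/R) = sqrt(2 * 6.674e-11 * 6.3648e+30 / 5.35689e+09) = 398239.2996

398239.2996 m/s


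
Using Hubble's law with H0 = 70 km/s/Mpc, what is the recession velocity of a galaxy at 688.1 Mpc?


v = H0 * d = 70 * 688.1 = 48167.0

48167.0 km/s


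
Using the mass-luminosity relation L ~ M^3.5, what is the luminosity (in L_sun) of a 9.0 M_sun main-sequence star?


L/L_sun = (M/M_sun)^3.5 = 9.0^3.5 = 2187.0

2187.0 L_sun


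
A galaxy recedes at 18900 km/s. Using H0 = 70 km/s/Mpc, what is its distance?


d = v / H0 = 18900 / 70 = 270.0

270.0 Mpc


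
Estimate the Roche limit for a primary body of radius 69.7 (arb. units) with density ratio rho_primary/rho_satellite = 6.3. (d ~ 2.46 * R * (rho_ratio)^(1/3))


d_Roche = 2.46 * 69.7 * 6.3^(1/3) = 316.6757

316.6757


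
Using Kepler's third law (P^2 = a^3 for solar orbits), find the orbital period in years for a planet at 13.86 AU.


P = a^(3/2) = 13.86^1.5 = 51.5994

51.5994 years


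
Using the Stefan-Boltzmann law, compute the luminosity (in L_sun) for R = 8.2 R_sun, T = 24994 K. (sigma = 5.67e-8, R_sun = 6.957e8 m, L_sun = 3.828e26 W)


R = 8.2 * 6.957e8 m = 5.70474e+09 m. L = 4*pi*R^2*sigma*T^4 = 4*pi*(5.70474e+09)^2 * 5.67e-8 * 24994^4 = 9.049148107e+30 W. L/L_sun = 9.049148107e+30 / 3.828e26 = 23639.3629

23639.3629 L_sun


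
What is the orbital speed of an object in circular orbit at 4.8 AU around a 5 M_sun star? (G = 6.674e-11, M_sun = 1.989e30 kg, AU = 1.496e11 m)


v = sqrt(GM/r) = sqrt(6.674e-11 * 9.945e+30 / 7.181e+11) = 30402.4848

30402.4848 m/s


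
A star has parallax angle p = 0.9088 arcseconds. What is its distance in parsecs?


d = 1/p = 1/0.9088 = 1.1004

1.1004 pc


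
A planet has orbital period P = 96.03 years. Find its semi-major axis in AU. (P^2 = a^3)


a = P^(2/3) = 96.03^(2/3) = 20.9703

20.9703 AU


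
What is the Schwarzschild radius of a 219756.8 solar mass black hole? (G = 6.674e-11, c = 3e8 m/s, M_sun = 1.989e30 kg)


M = 219756.8 * 1.989e30 kg = 4.370962752e+35 kg. rs = 2GM/c^2 = 2 * 6.674e-11 * 4.370962752e+35 / (3e8)^2 = 6.483e+08

6.483e+08 m


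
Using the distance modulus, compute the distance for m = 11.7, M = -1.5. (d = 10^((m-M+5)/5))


d = 10^((m - M + 5)/5) = 10^((11.7 - -1.5 + 5)/5) = 4365.1583

4365.1583 pc


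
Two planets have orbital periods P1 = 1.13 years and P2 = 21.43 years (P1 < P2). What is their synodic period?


1/P_syn = |1/P1 - 1/P2| = |1/1.13 - 1/21.43| => P_syn = 1.1929

1.1929 years


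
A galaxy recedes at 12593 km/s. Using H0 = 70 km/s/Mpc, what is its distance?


d = v / H0 = 12593 / 70 = 179.9

179.9 Mpc


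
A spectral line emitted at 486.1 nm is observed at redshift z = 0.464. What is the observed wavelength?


lam_obs = lam_emit * (1 + z) = 486.1 * (1 + 0.464) = 711.6504

711.6504 nm


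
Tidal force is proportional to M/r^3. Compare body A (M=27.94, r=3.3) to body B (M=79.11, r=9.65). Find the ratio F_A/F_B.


Ratio = (M1/r1^3) / (M2/r2^3) = (27.94/3.3^3) / (79.11/9.65^3) = 8.8315

8.8315


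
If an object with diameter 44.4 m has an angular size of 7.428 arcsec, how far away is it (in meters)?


D = size / theta_rad, theta_rad = 7.428 * pi/(180*3600) = 3.601e-05, D = 1.233e+06

1.233e+06 m


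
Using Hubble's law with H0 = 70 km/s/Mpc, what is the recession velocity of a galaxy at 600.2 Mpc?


v = H0 * d = 70 * 600.2 = 42014.0

42014.0 km/s


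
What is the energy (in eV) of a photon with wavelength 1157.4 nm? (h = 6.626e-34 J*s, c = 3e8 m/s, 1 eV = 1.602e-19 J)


E = hc/lambda = 6.626e-34 * 3e8 / 1.157e-06 = 1.717e-19 J = 1.0721 eV

1.0721 eV


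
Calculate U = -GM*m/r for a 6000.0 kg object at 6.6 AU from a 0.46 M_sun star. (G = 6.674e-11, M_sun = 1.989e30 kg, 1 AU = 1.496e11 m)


M = 0.46 * 1.989e30 kg = 9.1494e+29 kg; r = 6.6 AU * 1.496e11 m/AU = 9.8736e+11 m. U = -GM*m/r = -(6.674e-11 * 9.1494e+29 * 6000.0) / 9.8736e+11 = -3.711e+11

-3.711e+11 J


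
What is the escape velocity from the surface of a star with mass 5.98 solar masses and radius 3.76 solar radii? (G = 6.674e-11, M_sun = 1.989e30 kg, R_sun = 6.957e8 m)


M = 5.98 * 1.989e30 kg = 1.189422e+31 kg; R = 3.76 * 6.957e8 m = 2.615832e+09 m. v_esc = sqrt(2GM/R) = sqrt(2 * 6.674e-11 * 1.189422e+31 / 2.615832e+09) = 779060.4518

779060.4518 m/s


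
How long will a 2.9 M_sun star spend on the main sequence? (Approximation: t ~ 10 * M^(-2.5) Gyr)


t = 10 * M^(-2.5) = 10 * 2.9^(-2.5) = 0.6982

0.6982 Gyr


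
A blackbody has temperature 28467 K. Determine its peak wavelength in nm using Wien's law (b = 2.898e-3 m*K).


lam_max = b / T = 2.898e-3 / 28467 = 1.018e-07 m = 101.8021 nm

101.8021 nm
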